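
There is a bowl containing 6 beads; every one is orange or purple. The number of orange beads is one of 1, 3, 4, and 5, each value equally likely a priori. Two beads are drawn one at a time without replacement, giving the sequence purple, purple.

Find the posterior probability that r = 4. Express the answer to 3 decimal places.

Compute the likelihood of the observed sequence for each case: P(data | r = 1) = (5/6)(4/5) = 2/3; P(data | r = 3) = (3/6)(2/5) = 1/5; P(data | r = 4) = (2/6)(1/5) = 1/15; P(data | r = 5) = (1/6)(0/5) = 0.
Weighting by the prior gives 1/4 · 2/3 = 1/6, 1/4 · 1/5 = 1/20, 1/4 · 1/15 = 1/60, 1/4 · 0 = 0; with total 7/30.
So P(r = 4 | data) = (1/60) / (7/30) = 1/14.

0.071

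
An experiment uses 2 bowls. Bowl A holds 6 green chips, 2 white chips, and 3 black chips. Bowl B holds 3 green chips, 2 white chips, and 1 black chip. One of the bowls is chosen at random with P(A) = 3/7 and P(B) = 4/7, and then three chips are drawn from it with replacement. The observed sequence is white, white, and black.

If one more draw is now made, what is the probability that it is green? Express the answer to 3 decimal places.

0.512

The likelihood of the observed sequence under each hypothesis: P(data | bowl A) = (2/11)(2/11)(3/11) = 0.0090158; P(data | bowl B) = (2/6)(2/6)(1/6) = 0.018519.
The prior-weighted likelihoods are 3/7 · 0.0090158 = 0.0038639, 4/7 · 0.018519 = 0.010582; with total 0.014446.
Normalising, the posterior is P(bowl A | data) = 0.26747, P(bowl B | data) = 0.73253.
So P(green next | data) = Σ P(green next | H) P(H | data) = (6/11)(0.26747) + (1/2)(0.73253) = 0.51216.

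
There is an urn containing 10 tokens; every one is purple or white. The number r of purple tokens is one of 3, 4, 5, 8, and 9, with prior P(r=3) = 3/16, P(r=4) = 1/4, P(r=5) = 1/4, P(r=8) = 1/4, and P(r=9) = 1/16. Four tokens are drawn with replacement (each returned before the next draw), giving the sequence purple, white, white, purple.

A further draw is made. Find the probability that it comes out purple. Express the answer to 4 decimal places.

0.4785

The likelihood of the observed sequence under each hypothesis: P(data | r = 3) = (3/10)(7/10)(7/10)(3/10) = 0.0441; P(data | r = 4) = (4/10)(6/10)(6/10)(4/10) = 0.0576; P(data | r = 5) = (5/10)(5/10)(5/10)(5/10) = 0.0625; P(data | r = 8) = (8/10)(2/10)(2/10)(8/10) = 0.0256; P(data | r = 9) = (9/10)(1/10)(1/10)(9/10) = 0.0081.
Weighting by the prior gives 3/16 · 0.0441 = 0.0082688, 1/4 · 0.0576 = 0.0144, 1/4 · 0.0625 = 0.015625, 1/4 · 0.0256 = 0.0064, 1/16 · 0.0081 = 0.00050625; these sum to 0.0452.
The posterior is then P(r = 3 | data) = 0.18294, P(r = 4 | data) = 0.31858, P(r = 5 | data) = 0.34569, P(r = 8 | data) = 0.14159, P(r = 9 | data) = 0.0112.
Averaging over the posterior, P(purple next | data) = (3/10)(0.18294) + (2/5)(0.31858) + (1/2)(0.34569) + (4/5)(0.14159) + (9/10)(0.0112) = 0.47851.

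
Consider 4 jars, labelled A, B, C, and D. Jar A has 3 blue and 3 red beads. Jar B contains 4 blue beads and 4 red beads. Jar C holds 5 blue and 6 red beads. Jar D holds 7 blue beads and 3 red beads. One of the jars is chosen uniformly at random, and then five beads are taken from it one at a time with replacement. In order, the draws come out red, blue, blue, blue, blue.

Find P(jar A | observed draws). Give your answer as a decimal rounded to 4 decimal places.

0.1980

For each hypothesis, P(data | H) works out to: P(data | jar A) = (3/6)(3/6)(3/6)(3/6)(3/6) = 0.03125; P(data | jar B) = (4/8)(4/8)(4/8)(4/8)(4/8) = 0.03125; P(data | jar C) = (6/11)(5/11)(5/11)(5/11)(5/11) = 0.023285; P(data | jar D) = (3/10)(7/10)(7/10)(7/10)(7/10) = 0.07203.
The prior-weighted likelihoods are 1/4 · 0.03125 = 0.0078125, 1/4 · 0.03125 = 0.0078125, 1/4 · 0.023285 = 0.0058211, 1/4 · 0.07203 = 0.018007; with total 0.039454.
By Bayes' rule, P(jar A | data) = (0.0078125) / (0.039454) = 0.19802.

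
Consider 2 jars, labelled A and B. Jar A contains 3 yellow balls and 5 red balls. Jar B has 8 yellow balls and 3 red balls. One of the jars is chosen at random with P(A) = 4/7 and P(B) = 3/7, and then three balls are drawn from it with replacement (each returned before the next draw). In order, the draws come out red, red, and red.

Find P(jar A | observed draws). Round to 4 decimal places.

0.9413

Under each hypothesis, the probability of the observed sequence is: P(data | jar A) = (5/8)(5/8)(5/8) = 0.24414; P(data | jar B) = (3/11)(3/11)(3/11) = 0.020285.
Multiplying each by its prior: 4/7 · 0.24414 = 0.13951, 3/7 · 0.020285 = 0.0086938; summing to 0.1482.
By Bayes' rule, P(jar A | data) = (0.13951) / (0.1482) = 0.94134.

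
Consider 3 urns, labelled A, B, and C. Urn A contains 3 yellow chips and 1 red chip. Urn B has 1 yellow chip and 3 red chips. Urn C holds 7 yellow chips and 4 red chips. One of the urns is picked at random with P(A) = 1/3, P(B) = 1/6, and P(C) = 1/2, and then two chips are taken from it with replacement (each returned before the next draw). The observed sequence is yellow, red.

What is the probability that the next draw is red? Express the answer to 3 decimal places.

For each hypothesis, P(data | H) works out to: P(data | urn A) = (3/4)(1/4) = 0.1875; P(data | urn B) = (1/4)(3/4) = 0.1875; P(data | urn C) = (7/11)(4/11) = 0.2314.
Multiplying each by its prior: 1/3 · 0.1875 = 0.0625, 1/6 · 0.1875 = 0.03125, 1/2 · 0.2314 = 0.1157; with total 0.20945.
The posterior is then P(urn A | data) = 0.2984, P(urn B | data) = 0.1492, P(urn C | data) = 0.5524.
Averaging over the posterior, P(red next | data) = (1/4)(0.2984) + (3/4)(0.1492) + (4/11)(0.5524) = 0.38737.

0.387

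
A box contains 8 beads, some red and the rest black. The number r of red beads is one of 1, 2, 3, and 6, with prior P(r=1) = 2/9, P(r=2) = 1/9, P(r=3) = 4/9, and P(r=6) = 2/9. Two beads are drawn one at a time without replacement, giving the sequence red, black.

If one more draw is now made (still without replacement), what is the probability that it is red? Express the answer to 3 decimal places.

For each hypothesis, P(data | H) works out to: P(data | r = 1) = (1/8)(7/7) = 1/8; P(data | r = 2) = (2/8)(6/7) = 3/14; P(data | r = 3) = (3/8)(5/7) = 15/56; P(data | r = 6) = (6/8)(2/7) = 3/14.
Multiplying each by its prior: 2/9 · 1/8 = 1/36, 1/9 · 3/14 = 1/42, 4/9 · 15/56 = 5/42, 2/9 · 3/14 = 1/21; summing to 55/252.
Normalising, the posterior is P(r = 1 | data) = 7/55, P(r = 2 | data) = 6/55, P(r = 3 | data) = 6/11, P(r = 6 | data) = 12/55.
Averaging over the posterior, P(red next | data) = (0)(7/55) + (1/6)(6/55) + (1/3)(6/11) + (5/6)(12/55) = 21/55.

0.382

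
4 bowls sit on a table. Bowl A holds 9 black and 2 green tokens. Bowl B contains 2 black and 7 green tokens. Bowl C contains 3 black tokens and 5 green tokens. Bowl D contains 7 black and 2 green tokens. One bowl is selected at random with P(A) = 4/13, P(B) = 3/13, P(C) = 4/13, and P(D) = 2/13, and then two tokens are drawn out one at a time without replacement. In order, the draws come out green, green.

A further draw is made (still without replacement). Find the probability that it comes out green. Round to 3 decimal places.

For each hypothesis, P(data | H) works out to: P(data | bowl A) = (2/11)(1/10) = 0.018182; P(data | bowl B) = (7/9)(6/8) = 0.58333; P(data | bowl C) = (5/8)(4/7) = 0.35714; P(data | bowl D) = (2/9)(1/8) = 0.027778.
Multiplying each by its prior: 4/13 · 0.018182 = 0.0055944, 3/13 · 0.58333 = 0.13462, 4/13 · 0.35714 = 0.10989, 2/13 · 0.027778 = 0.0042735; summing to 0.25437.
Dividing through by the total gives posterior P(bowl A | data) = 0.021993, P(bowl B | data) = 0.5292, P(bowl C | data) = 0.432, P(bowl D | data) = 0.0168.
Averaging over the posterior, P(green next | data) = (0)(0.021993) + (5/7)(0.5292) + (1/2)(0.432) + (0)(0.0168) = 0.594.

0.594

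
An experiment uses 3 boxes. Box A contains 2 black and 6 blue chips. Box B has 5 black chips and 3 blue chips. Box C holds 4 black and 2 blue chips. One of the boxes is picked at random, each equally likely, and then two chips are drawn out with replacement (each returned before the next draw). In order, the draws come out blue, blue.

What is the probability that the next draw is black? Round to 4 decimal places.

0.3716

The likelihood of the observed sequence under each hypothesis: P(data | box A) = (6/8)(6/8) = 0.5625; P(data | box B) = (3/8)(3/8) = 0.14062; P(data | box C) = (2/6)(2/6) = 0.11111.
Multiplying each by its prior: 1/3 · 0.5625 = 0.1875, 1/3 · 0.14062 = 0.046875, 1/3 · 0.11111 = 0.037037; these sum to 0.27141.
Dividing through by the total gives posterior P(box A | data) = 0.69083, P(box B | data) = 0.17271, P(box C | data) = 0.13646.
The predictive probability is P(black next | data) = (1/4)(0.69083) + (5/8)(0.17271) + (2/3)(0.13646) = 0.37162.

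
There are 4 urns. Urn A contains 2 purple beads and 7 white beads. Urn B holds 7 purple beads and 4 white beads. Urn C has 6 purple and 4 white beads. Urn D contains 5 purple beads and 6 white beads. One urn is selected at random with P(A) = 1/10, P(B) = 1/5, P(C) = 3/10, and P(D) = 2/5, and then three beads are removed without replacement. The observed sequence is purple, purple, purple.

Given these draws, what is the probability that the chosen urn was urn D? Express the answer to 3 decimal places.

0.208

Under each hypothesis, the probability of the observed sequence is: P(data | urn A) = (2/9)(1/8)(0/7) = 0; P(data | urn B) = (7/11)(6/10)(5/9) = 7/33; P(data | urn C) = (6/10)(5/9)(4/8) = 1/6; P(data | urn D) = (5/11)(4/10)(3/9) = 2/33.
The prior-weighted likelihoods are 1/10 · 0 = 0, 1/5 · 7/33 = 7/165, 3/10 · 1/6 = 1/20, 2/5 · 2/33 = 4/165; these sum to 7/60.
Therefore the posterior P(urn D | data) = (4/165) / (7/60) = 16/77.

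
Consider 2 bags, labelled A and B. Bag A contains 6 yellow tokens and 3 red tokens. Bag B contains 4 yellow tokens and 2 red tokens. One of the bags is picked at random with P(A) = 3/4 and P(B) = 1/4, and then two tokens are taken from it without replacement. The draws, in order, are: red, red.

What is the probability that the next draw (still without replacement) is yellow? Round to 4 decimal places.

Compute the likelihood of the observed sequence for each case: P(data | bag A) = (3/9)(2/8) = 1/12; P(data | bag B) = (2/6)(1/5) = 1/15.
The prior-weighted likelihoods are 3/4 · 1/12 = 1/16, 1/4 · 1/15 = 1/60; with total 19/240.
Dividing through by the total gives posterior P(bag A | data) = 15/19, P(bag B | data) = 4/19.
So P(yellow next | data) = Σ P(yellow next | H) P(H | data) = (6/7)(15/19) + (1)(4/19) = 118/133.

0.8872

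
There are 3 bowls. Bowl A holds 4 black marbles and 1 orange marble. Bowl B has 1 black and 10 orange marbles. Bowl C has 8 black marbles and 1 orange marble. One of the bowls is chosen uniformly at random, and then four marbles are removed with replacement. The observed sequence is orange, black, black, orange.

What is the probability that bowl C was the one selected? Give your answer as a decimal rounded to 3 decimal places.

0.231

The likelihood of the observed sequence under each hypothesis: P(data | bowl A) = (1/5)(4/5)(4/5)(1/5) = 0.0256; P(data | bowl B) = (10/11)(1/11)(1/11)(10/11) = 0.0068301; P(data | bowl C) = (1/9)(8/9)(8/9)(1/9) = 0.0097546.
Multiplying each by its prior: 1/3 · 0.0256 = 0.0085333, 1/3 · 0.0068301 = 0.0022767, 1/3 · 0.0097546 = 0.0032515; with total 0.014062.
So P(bowl C | data) = (0.0032515) / (0.014062) = 0.23124.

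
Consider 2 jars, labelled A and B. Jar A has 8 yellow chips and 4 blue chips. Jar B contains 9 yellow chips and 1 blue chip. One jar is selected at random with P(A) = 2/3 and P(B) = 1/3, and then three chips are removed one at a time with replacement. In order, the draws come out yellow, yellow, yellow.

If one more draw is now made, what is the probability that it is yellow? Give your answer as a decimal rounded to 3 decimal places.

Compute the likelihood of the observed sequence for each case: P(data | jar A) = (8/12)(8/12)(8/12) = 0.2963; P(data | jar B) = (9/10)(9/10)(9/10) = 0.729.
The prior-weighted likelihoods are 2/3 · 0.2963 = 0.19753, 1/3 · 0.729 = 0.243; with total 0.44053.
The posterior is then P(jar A | data) = 0.44839, P(jar B | data) = 0.55161.
So P(yellow next | data) = Σ P(yellow next | H) P(H | data) = (2/3)(0.44839) + (9/10)(0.55161) = 0.79538.

0.795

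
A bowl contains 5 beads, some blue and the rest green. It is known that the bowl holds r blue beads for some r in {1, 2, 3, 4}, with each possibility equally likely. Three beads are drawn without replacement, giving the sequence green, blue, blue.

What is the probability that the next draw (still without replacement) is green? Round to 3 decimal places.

0.400

Under each hypothesis, the probability of the observed sequence is: P(data | r = 1) = (4/5)(1/4)(0/3) = 0; P(data | r = 2) = (3/5)(2/4)(1/3) = 1/10; P(data | r = 3) = (2/5)(3/4)(2/3) = 1/5; P(data | r = 4) = (1/5)(4/4)(3/3) = 1/5.
Weighting by the prior gives 1/4 · 0 = 0, 1/4 · 1/10 = 1/40, 1/4 · 1/5 = 1/20, 1/4 · 1/5 = 1/20; with total 1/8.
Normalising, the posterior is P(r = 1 | data) = 0, P(r = 2 | data) = 1/5, P(r = 3 | data) = 2/5, P(r = 4 | data) = 2/5.
Averaging over the posterior, P(green next | data) = (1)(1/5) + (1/2)(2/5) + (0)(2/5) = 2/5.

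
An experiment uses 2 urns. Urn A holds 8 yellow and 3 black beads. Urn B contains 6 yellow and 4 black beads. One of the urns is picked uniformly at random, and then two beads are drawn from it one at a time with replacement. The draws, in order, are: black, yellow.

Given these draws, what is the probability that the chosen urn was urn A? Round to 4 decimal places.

0.4525

Under each hypothesis, the probability of the observed sequence is: P(data | urn A) = (3/11)(8/11) = 0.19835; P(data | urn B) = (4/10)(6/10) = 0.24.
Weighting by the prior gives 1/2 · 0.19835 = 0.099174, 1/2 · 0.24 = 0.12; with total 0.21917.
So P(urn A | data) = (0.099174) / (0.21917) = 0.45249.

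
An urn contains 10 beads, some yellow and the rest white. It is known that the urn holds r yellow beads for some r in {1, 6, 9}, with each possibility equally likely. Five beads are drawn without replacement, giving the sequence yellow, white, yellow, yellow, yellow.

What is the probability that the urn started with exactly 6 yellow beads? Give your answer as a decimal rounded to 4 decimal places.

The likelihood of the observed sequence under each hypothesis: P(data | r = 1) = (1/10)(9/9)(0/8) = 0; P(data | r = 6) = (6/10)(4/9)(5/8)(4/7)(3/6) = 1/21; P(data | r = 9) = (9/10)(1/9)(8/8)(7/7)(6/6) = 1/10.
Weighting by the prior gives 1/3 · 0 = 0, 1/3 · 1/21 = 1/63, 1/3 · 1/10 = 1/30; with total 31/630.
So P(r = 6 | data) = (1/63) / (31/630) = 10/31.

0.3226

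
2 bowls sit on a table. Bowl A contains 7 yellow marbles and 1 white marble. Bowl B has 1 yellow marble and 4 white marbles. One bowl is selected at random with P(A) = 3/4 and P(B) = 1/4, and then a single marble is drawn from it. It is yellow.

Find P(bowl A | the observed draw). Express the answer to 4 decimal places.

0.9292

Compute the likelihood of this draw for each case: P(data | bowl A) = (7/8) = 7/8; P(data | bowl B) = (1/5) = 1/5.
Weighting by the prior gives 3/4 · 7/8 = 21/32, 1/4 · 1/5 = 1/20; summing to 113/160.
Therefore the posterior P(bowl A | data) = (21/32) / (113/160) = 105/113.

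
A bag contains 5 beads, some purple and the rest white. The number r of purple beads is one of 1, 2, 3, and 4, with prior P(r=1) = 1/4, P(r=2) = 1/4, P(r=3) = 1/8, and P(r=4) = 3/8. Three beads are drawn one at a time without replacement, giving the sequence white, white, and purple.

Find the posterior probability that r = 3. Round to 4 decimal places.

Under each hypothesis, the probability of the observed sequence is: P(data | r = 1) = (4/5)(3/4)(1/3) = 1/5; P(data | r = 2) = (3/5)(2/4)(2/3) = 1/5; P(data | r = 3) = (2/5)(1/4)(3/3) = 1/10; P(data | r = 4) = (1/5)(0/4) = 0.
Weighting by the prior gives 1/4 · 1/5 = 1/20, 1/4 · 1/5 = 1/20, 1/8 · 1/10 = 1/80, 3/8 · 0 = 0; with total 9/80.
Therefore the posterior P(r = 3 | data) = (1/80) / (9/80) = 1/9.

0.1111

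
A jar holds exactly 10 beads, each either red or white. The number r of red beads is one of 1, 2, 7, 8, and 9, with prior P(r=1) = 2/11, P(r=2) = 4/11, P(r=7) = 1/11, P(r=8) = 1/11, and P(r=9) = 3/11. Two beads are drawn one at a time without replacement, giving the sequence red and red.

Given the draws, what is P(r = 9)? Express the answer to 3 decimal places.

Compute the likelihood of the observed sequence for each case: P(data | r = 1) = (1/10)(0/9) = 0; P(data | r = 2) = (2/10)(1/9) = 1/45; P(data | r = 7) = (7/10)(6/9) = 7/15; P(data | r = 8) = (8/10)(7/9) = 28/45; P(data | r = 9) = (9/10)(8/9) = 4/5.
Multiplying each by its prior: 2/11 · 0 = 0, 4/11 · 1/45 = 4/495, 1/11 · 7/15 = 7/165, 1/11 · 28/45 = 28/495, 3/11 · 4/5 = 12/55; these sum to 161/495.
Hence P(r = 9 | data) = (12/55) / (161/495) = 108/161.

0.671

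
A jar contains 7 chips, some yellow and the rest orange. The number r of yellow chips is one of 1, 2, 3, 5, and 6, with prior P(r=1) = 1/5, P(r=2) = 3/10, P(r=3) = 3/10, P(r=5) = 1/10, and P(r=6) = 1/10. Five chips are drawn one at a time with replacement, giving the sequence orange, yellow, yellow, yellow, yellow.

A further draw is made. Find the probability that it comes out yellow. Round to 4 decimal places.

For each hypothesis, P(data | H) works out to: P(data | r = 1) = (6/7)(1/7)(1/7)(1/7)(1/7) = 0.00035699; P(data | r = 2) = (5/7)(2/7)(2/7)(2/7)(2/7) = 0.0047599; P(data | r = 3) = (4/7)(3/7)(3/7)(3/7)(3/7) = 0.019278; P(data | r = 5) = (2/7)(5/7)(5/7)(5/7)(5/7) = 0.074374; P(data | r = 6) = (1/7)(6/7)(6/7)(6/7)(6/7) = 0.077111.
The prior-weighted likelihoods are 1/5 · 0.00035699 = 7.1399e-05, 3/10 · 0.0047599 = 0.001428, 3/10 · 0.019278 = 0.0057833, 1/10 · 0.074374 = 0.0074374, 1/10 · 0.077111 = 0.0077111; these sum to 0.022431.
Normalising, the posterior is P(r = 1 | data) = 0.003183, P(r = 2 | data) = 0.06366, P(r = 3 | data) = 0.25782, P(r = 5 | data) = 0.33156, P(r = 6 | data) = 0.34377.
The predictive probability is P(yellow next | data) = (1/7)(0.003183) + (2/7)(0.06366) + (3/7)(0.25782) + (5/7)(0.33156) + (6/7)(0.34377) = 0.66063.

0.6606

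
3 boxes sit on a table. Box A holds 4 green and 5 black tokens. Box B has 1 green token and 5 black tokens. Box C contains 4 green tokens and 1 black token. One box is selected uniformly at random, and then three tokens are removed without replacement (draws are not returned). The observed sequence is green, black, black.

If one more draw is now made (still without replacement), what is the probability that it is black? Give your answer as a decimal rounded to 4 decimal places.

The likelihood of the observed sequence under each hypothesis: P(data | box A) = (4/9)(5/8)(4/7) = 10/63; P(data | box B) = (1/6)(5/5)(4/4) = 1/6; P(data | box C) = (4/5)(1/4)(0/3) = 0.
Multiplying each by its prior: 1/3 · 10/63 = 10/189, 1/3 · 1/6 = 1/18, 1/3 · 0 = 0; these sum to 41/378.
Normalising, the posterior is P(box A | data) = 20/41, P(box B | data) = 21/41, P(box C | data) = 0.
Averaging over the posterior, P(black next | data) = (1/2)(20/41) + (1)(21/41) = 31/41.

0.7561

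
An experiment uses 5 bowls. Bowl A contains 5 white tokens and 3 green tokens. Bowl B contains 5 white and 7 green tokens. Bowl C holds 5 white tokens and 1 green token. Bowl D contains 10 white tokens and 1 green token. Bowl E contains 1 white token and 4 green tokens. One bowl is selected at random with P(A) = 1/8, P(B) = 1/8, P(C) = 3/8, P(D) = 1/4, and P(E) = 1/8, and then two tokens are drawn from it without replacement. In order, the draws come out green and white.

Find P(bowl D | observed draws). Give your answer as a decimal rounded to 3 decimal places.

0.129

The likelihood of the observed sequence under each hypothesis: P(data | bowl A) = (3/8)(5/7) = 0.26786; P(data | bowl B) = (7/12)(5/11) = 0.26515; P(data | bowl C) = (1/6)(5/5) = 0.16667; P(data | bowl D) = (1/11)(10/10) = 0.090909; P(data | bowl E) = (4/5)(1/4) = 0.2.
Weighting by the prior gives 1/8 · 0.26786 = 0.033482, 1/8 · 0.26515 = 0.033144, 3/8 · 0.16667 = 0.0625, 1/4 · 0.090909 = 0.022727, 1/8 · 0.2 = 0.025; summing to 0.17685.
Therefore the posterior P(bowl D | data) = (0.022727) / (0.17685) = 0.12851.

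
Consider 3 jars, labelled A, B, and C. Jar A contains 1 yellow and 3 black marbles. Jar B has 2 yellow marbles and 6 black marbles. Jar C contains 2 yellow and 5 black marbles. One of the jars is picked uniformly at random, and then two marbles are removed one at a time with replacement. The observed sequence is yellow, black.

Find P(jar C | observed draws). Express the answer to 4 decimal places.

0.3524

Compute the likelihood of the observed sequence for each case: P(data | jar A) = (1/4)(3/4) = 0.1875; P(data | jar B) = (2/8)(6/8) = 0.1875; P(data | jar C) = (2/7)(5/7) = 0.20408.
Weighting by the prior gives 1/3 · 0.1875 = 0.0625, 1/3 · 0.1875 = 0.0625, 1/3 · 0.20408 = 0.068027; these sum to 0.19303.
Hence P(jar C | data) = (0.068027) / (0.19303) = 0.35242.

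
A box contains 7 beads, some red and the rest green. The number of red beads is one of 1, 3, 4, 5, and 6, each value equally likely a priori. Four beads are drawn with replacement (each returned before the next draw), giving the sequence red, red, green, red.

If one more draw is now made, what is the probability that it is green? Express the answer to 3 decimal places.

0.326

For each hypothesis, P(data | H) works out to: P(data | r = 1) = (1/7)(1/7)(6/7)(1/7) = 0.002499; P(data | r = 3) = (3/7)(3/7)(4/7)(3/7) = 0.044981; P(data | r = 4) = (4/7)(4/7)(3/7)(4/7) = 0.079967; P(data | r = 5) = (5/7)(5/7)(2/7)(5/7) = 0.10412; P(data | r = 6) = (6/7)(6/7)(1/7)(6/7) = 0.089963.
The prior-weighted likelihoods are 1/5 · 0.002499 = 0.00049979, 1/5 · 0.044981 = 0.0089963, 1/5 · 0.079967 = 0.015993, 1/5 · 0.10412 = 0.020825, 1/5 · 0.089963 = 0.017993; summing to 0.064307.
Dividing through by the total gives posterior P(r = 1 | data) = 0.007772, P(r = 3 | data) = 0.1399, P(r = 4 | data) = 0.2487, P(r = 5 | data) = 0.32383, P(r = 6 | data) = 0.27979.
Averaging over the posterior, P(green next | data) = (6/7)(0.007772) + (4/7)(0.1399) + (3/7)(0.2487) + (2/7)(0.32383) + (1/7)(0.27979) = 0.32568.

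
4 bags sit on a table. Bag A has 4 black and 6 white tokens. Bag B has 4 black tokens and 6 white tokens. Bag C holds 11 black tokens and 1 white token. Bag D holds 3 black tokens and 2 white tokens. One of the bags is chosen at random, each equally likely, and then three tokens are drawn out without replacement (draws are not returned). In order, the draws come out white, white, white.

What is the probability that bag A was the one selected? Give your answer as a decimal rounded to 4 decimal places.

For each hypothesis, P(data | H) works out to: P(data | bag A) = (6/10)(5/9)(4/8) = 1/6; P(data | bag B) = (6/10)(5/9)(4/8) = 1/6; P(data | bag C) = (1/12)(0/11) = 0; P(data | bag D) = (2/5)(1/4)(0/3) = 0.
Multiplying each by its prior: 1/4 · 1/6 = 1/24, 1/4 · 1/6 = 1/24, 1/4 · 0 = 0, 1/4 · 0 = 0; summing to 1/12.
Therefore the posterior P(bag A | data) = (1/24) / (1/12) = 1/2.

0.5000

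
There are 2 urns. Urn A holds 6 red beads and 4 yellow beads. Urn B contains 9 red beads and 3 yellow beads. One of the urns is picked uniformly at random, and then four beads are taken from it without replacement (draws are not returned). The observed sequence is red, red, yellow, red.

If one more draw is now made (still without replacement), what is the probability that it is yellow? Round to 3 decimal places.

0.357

The likelihood of the observed sequence under each hypothesis: P(data | urn A) = (6/10)(5/9)(4/8)(4/7) = 0.095238; P(data | urn B) = (9/12)(8/11)(3/10)(7/9) = 0.12727.
The prior-weighted likelihoods are 1/2 · 0.095238 = 0.047619, 1/2 · 0.12727 = 0.063636; these sum to 0.11126.
The posterior is then P(urn A | data) = 0.42802, P(urn B | data) = 0.57198.
The predictive probability is P(yellow next | data) = (1/2)(0.42802) + (1/4)(0.57198) = 0.357.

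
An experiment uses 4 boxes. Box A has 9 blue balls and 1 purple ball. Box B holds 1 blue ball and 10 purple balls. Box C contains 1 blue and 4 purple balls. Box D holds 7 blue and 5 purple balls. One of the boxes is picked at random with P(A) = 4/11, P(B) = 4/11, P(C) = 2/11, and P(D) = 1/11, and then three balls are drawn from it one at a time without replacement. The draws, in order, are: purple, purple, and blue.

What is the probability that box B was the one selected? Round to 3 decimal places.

The likelihood of the observed sequence under each hypothesis: P(data | box A) = (1/10)(0/9) = 0; P(data | box B) = (10/11)(9/10)(1/9) = 0.090909; P(data | box C) = (4/5)(3/4)(1/3) = 0.2; P(data | box D) = (5/12)(4/11)(7/10) = 0.10606.
Weighting by the prior gives 4/11 · 0 = 0, 4/11 · 0.090909 = 0.033058, 2/11 · 0.2 = 0.036364, 1/11 · 0.10606 = 0.0096419; these sum to 0.079063.
Hence P(box B | data) = (0.033058) / (0.079063) = 0.41812.

0.418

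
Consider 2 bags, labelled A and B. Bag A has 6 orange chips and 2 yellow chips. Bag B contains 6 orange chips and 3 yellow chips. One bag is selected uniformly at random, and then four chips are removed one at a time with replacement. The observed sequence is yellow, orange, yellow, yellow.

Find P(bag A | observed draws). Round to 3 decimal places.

0.322

The likelihood of the observed sequence under each hypothesis: P(data | bag A) = (2/8)(6/8)(2/8)(2/8) = 0.011719; P(data | bag B) = (3/9)(6/9)(3/9)(3/9) = 0.024691.
Multiplying each by its prior: 1/2 · 0.011719 = 0.0058594, 1/2 · 0.024691 = 0.012346; with total 0.018205.
So P(bag A | data) = (0.0058594) / (0.018205) = 0.32185.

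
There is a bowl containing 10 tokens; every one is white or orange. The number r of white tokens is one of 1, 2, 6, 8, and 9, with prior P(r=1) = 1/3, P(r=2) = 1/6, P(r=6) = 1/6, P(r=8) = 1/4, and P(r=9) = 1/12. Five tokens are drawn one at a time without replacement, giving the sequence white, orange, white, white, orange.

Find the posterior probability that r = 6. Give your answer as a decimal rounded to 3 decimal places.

Under each hypothesis, the probability of the observed sequence is: P(data | r = 1) = (1/10)(9/9)(0/8) = 0; P(data | r = 2) = (2/10)(8/9)(1/8)(0/7) = 0; P(data | r = 6) = (6/10)(4/9)(5/8)(4/7)(3/6) = 0.047619; P(data | r = 8) = (8/10)(2/9)(7/8)(6/7)(1/6) = 0.022222; P(data | r = 9) = (9/10)(1/9)(8/8)(7/7)(0/6) = 0.
The prior-weighted likelihoods are 1/3 · 0 = 0, 1/6 · 0 = 0, 1/6 · 0.047619 = 0.0079365, 1/4 · 0.022222 = 0.0055556, 1/12 · 0 = 0; summing to 0.013492.
Hence P(r = 6 | data) = (0.0079365) / (0.013492) = 0.58824.

0.588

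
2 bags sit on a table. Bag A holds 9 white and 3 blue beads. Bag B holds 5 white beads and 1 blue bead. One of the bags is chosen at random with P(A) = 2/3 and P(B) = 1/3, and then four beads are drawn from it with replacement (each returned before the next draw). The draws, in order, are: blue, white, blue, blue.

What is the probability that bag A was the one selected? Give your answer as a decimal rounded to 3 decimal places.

0.859

Compute the likelihood of the observed sequence for each case: P(data | bag A) = (3/12)(9/12)(3/12)(3/12) = 0.011719; P(data | bag B) = (1/6)(5/6)(1/6)(1/6) = 0.003858.
Multiplying each by its prior: 2/3 · 0.011719 = 0.0078125, 1/3 · 0.003858 = 0.001286; summing to 0.0090985.
Hence P(bag A | data) = (0.0078125) / (0.0090985) = 0.85866.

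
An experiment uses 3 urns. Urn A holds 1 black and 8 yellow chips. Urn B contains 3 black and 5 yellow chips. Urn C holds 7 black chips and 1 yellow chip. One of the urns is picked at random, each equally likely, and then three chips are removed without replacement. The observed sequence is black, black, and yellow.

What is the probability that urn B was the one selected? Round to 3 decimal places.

For each hypothesis, P(data | H) works out to: P(data | urn A) = (1/9)(0/8) = 0; P(data | urn B) = (3/8)(2/7)(5/6) = 5/56; P(data | urn C) = (7/8)(6/7)(1/6) = 1/8.
Weighting by the prior gives 1/3 · 0 = 0, 1/3 · 5/56 = 5/168, 1/3 · 1/8 = 1/24; these sum to 1/14.
So P(urn B | data) = (5/168) / (1/14) = 5/12.

0.417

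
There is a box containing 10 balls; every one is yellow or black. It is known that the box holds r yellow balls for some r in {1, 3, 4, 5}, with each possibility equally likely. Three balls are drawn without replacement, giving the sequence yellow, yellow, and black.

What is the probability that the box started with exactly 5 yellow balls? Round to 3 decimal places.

0.467

Compute the likelihood of the observed sequence for each case: P(data | r = 1) = (1/10)(0/9) = 0; P(data | r = 3) = (3/10)(2/9)(7/8) = 0.058333; P(data | r = 4) = (4/10)(3/9)(6/8) = 0.1; P(data | r = 5) = (5/10)(4/9)(5/8) = 0.13889.
The prior-weighted likelihoods are 1/4 · 0 = 0, 1/4 · 0.058333 = 0.014583, 1/4 · 0.1 = 0.025, 1/4 · 0.13889 = 0.034722; these sum to 0.074306.
Therefore the posterior P(r = 5 | data) = (0.034722) / (0.074306) = 0.46729.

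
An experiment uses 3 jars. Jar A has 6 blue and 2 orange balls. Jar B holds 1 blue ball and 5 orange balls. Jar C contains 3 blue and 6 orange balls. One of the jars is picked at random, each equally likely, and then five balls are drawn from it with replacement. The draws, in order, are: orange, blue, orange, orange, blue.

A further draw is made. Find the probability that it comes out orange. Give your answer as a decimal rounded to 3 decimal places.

The likelihood of the observed sequence under each hypothesis: P(data | jar A) = (2/8)(6/8)(2/8)(2/8)(6/8) = 0.0087891; P(data | jar B) = (5/6)(1/6)(5/6)(5/6)(1/6) = 0.016075; P(data | jar C) = (6/9)(3/9)(6/9)(6/9)(3/9) = 0.032922.
Multiplying each by its prior: 1/3 · 0.0087891 = 0.0029297, 1/3 · 0.016075 = 0.0053584, 1/3 · 0.032922 = 0.010974; summing to 0.019262.
The posterior is then P(jar A | data) = 0.1521, P(jar B | data) = 0.27818, P(jar C | data) = 0.56972.
The predictive probability is P(orange next | data) = (1/4)(0.1521) + (5/6)(0.27818) + (2/3)(0.56972) = 0.64966.

0.650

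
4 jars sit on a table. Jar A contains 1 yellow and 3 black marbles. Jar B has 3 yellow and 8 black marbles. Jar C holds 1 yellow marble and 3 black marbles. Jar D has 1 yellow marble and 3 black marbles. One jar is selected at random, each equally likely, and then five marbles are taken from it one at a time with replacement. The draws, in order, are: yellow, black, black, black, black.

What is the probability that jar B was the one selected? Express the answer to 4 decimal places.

The likelihood of the observed sequence under each hypothesis: P(data | jar A) = (1/4)(3/4)(3/4)(3/4)(3/4) = 0.079102; P(data | jar B) = (3/11)(8/11)(8/11)(8/11)(8/11) = 0.076299; P(data | jar C) = (1/4)(3/4)(3/4)(3/4)(3/4) = 0.079102; P(data | jar D) = (1/4)(3/4)(3/4)(3/4)(3/4) = 0.079102.
Multiplying each by its prior: 1/4 · 0.079102 = 0.019775, 1/4 · 0.076299 = 0.019075, 1/4 · 0.079102 = 0.019775, 1/4 · 0.079102 = 0.019775; summing to 0.078401.
Therefore the posterior P(jar B | data) = (0.019075) / (0.078401) = 0.2433.

0.2433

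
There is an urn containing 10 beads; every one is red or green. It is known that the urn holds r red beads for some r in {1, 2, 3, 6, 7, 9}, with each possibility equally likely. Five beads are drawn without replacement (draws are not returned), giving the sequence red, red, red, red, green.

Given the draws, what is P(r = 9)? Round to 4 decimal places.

For each hypothesis, P(data | H) works out to: P(data | r = 1) = (1/10)(0/9) = 0; P(data | r = 2) = (2/10)(1/9)(0/8) = 0; P(data | r = 3) = (3/10)(2/9)(1/8)(0/7) = 0; P(data | r = 6) = (6/10)(5/9)(4/8)(3/7)(4/6) = 0.047619; P(data | r = 7) = (7/10)(6/9)(5/8)(4/7)(3/6) = 0.083333; P(data | r = 9) = (9/10)(8/9)(7/8)(6/7)(1/6) = 0.1.
Multiplying each by its prior: 1/6 · 0 = 0, 1/6 · 0 = 0, 1/6 · 0 = 0, 1/6 · 0.047619 = 0.0079365, 1/6 · 0.083333 = 0.013889, 1/6 · 0.1 = 0.016667; with total 0.038492.
So P(r = 9 | data) = (0.016667) / (0.038492) = 0.43299.

0.4330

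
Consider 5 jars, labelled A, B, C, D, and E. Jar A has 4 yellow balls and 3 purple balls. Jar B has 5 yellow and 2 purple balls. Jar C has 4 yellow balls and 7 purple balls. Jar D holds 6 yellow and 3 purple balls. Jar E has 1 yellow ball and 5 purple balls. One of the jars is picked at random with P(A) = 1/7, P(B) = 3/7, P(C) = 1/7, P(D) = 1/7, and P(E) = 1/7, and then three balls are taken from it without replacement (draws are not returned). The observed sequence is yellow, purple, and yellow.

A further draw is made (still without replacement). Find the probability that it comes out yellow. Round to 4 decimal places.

0.6505

Under each hypothesis, the probability of the observed sequence is: P(data | jar A) = (4/7)(3/6)(3/5) = 0.17143; P(data | jar B) = (5/7)(2/6)(4/5) = 0.19048; P(data | jar C) = (4/11)(7/10)(3/9) = 0.084848; P(data | jar D) = (6/9)(3/8)(5/7) = 0.17857; P(data | jar E) = (1/6)(5/5)(0/4) = 0.
The prior-weighted likelihoods are 1/7 · 0.17143 = 0.02449, 3/7 · 0.19048 = 0.081633, 1/7 · 0.084848 = 0.012121, 1/7 · 0.17857 = 0.02551, 1/7 · 0 = 0; these sum to 0.14375.
Dividing through by the total gives posterior P(jar A | data) = 0.17036, P(jar B | data) = 0.56786, P(jar C | data) = 0.084319, P(jar D | data) = 0.17746, P(jar E | data) = 0.
Averaging over the posterior, P(yellow next | data) = (1/2)(0.17036) + (3/4)(0.56786) + (1/4)(0.084319) + (2/3)(0.17746) = 0.65046.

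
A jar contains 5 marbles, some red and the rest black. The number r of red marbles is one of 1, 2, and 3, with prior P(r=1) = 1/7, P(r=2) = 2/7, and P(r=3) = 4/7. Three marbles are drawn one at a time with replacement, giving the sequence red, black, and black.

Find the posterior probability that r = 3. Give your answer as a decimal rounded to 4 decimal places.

Under each hypothesis, the probability of the observed sequence is: P(data | r = 1) = (1/5)(4/5)(4/5) = 16/125; P(data | r = 2) = (2/5)(3/5)(3/5) = 18/125; P(data | r = 3) = (3/5)(2/5)(2/5) = 12/125.
Weighting by the prior gives 1/7 · 16/125 = 16/875, 2/7 · 18/125 = 36/875, 4/7 · 12/125 = 48/875; summing to 4/35.
So P(r = 3 | data) = (48/875) / (4/35) = 12/25.

0.4800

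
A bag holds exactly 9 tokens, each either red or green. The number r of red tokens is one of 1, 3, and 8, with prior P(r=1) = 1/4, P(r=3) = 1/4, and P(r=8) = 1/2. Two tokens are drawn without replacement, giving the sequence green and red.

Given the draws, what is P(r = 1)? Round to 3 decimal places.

0.190

Compute the likelihood of the observed sequence for each case: P(data | r = 1) = (8/9)(1/8) = 1/9; P(data | r = 3) = (6/9)(3/8) = 1/4; P(data | r = 8) = (1/9)(8/8) = 1/9.
Multiplying each by its prior: 1/4 · 1/9 = 1/36, 1/4 · 1/4 = 1/16, 1/2 · 1/9 = 1/18; summing to 7/48.
Therefore the posterior P(r = 1 | data) = (1/36) / (7/48) = 4/21.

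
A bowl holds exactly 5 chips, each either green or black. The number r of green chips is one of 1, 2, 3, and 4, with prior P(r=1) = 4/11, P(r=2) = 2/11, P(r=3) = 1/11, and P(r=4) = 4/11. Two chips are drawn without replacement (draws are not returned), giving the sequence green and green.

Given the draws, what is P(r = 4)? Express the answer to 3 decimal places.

Compute the likelihood of the observed sequence for each case: P(data | r = 1) = (1/5)(0/4) = 0; P(data | r = 2) = (2/5)(1/4) = 1/10; P(data | r = 3) = (3/5)(2/4) = 3/10; P(data | r = 4) = (4/5)(3/4) = 3/5.
Multiplying each by its prior: 4/11 · 0 = 0, 2/11 · 1/10 = 1/55, 1/11 · 3/10 = 3/110, 4/11 · 3/5 = 12/55; with total 29/110.
So P(r = 4 | data) = (12/55) / (29/110) = 24/29.

0.828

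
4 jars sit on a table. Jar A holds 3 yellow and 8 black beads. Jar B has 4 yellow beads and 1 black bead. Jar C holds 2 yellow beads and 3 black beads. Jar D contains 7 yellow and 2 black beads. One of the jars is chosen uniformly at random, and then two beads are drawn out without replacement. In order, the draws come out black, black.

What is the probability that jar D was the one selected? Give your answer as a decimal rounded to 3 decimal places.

0.033

The likelihood of the observed sequence under each hypothesis: P(data | jar A) = (8/11)(7/10) = 0.50909; P(data | jar B) = (1/5)(0/4) = 0; P(data | jar C) = (3/5)(2/4) = 0.3; P(data | jar D) = (2/9)(1/8) = 0.027778.
Multiplying each by its prior: 1/4 · 0.50909 = 0.12727, 1/4 · 0 = 0, 1/4 · 0.3 = 0.075, 1/4 · 0.027778 = 0.0069444; summing to 0.20922.
Therefore the posterior P(jar D | data) = (0.0069444) / (0.20922) = 0.033193.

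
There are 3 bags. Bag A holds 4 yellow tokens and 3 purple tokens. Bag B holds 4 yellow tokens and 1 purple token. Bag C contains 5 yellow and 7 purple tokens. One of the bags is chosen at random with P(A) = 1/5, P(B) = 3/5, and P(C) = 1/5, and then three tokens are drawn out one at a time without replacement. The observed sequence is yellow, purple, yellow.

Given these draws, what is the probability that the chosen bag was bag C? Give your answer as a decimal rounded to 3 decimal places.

Compute the likelihood of the observed sequence for each case: P(data | bag A) = (4/7)(3/6)(3/5) = 0.17143; P(data | bag B) = (4/5)(1/4)(3/3) = 0.2; P(data | bag C) = (5/12)(7/11)(4/10) = 0.10606.
Multiplying each by its prior: 1/5 · 0.17143 = 0.034286, 3/5 · 0.2 = 0.12, 1/5 · 0.10606 = 0.021212; these sum to 0.1755.
Therefore the posterior P(bag C | data) = (0.021212) / (0.1755) = 0.12087.

0.121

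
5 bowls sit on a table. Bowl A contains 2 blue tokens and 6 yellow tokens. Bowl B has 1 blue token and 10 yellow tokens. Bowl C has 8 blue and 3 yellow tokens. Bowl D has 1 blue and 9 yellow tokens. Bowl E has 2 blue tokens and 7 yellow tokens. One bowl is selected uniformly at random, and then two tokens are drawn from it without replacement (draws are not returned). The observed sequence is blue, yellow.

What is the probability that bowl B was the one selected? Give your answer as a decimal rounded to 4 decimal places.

0.1112

The likelihood of the observed sequence under each hypothesis: P(data | bowl A) = (2/8)(6/7) = 0.21429; P(data | bowl B) = (1/11)(10/10) = 0.090909; P(data | bowl C) = (8/11)(3/10) = 0.21818; P(data | bowl D) = (1/10)(9/9) = 0.1; P(data | bowl E) = (2/9)(7/8) = 0.19444.
Multiplying each by its prior: 1/5 · 0.21429 = 0.042857, 1/5 · 0.090909 = 0.018182, 1/5 · 0.21818 = 0.043636, 1/5 · 0.1 = 0.02, 1/5 · 0.19444 = 0.038889; these sum to 0.16356.
Hence P(bowl B | data) = (0.018182) / (0.16356) = 0.11116.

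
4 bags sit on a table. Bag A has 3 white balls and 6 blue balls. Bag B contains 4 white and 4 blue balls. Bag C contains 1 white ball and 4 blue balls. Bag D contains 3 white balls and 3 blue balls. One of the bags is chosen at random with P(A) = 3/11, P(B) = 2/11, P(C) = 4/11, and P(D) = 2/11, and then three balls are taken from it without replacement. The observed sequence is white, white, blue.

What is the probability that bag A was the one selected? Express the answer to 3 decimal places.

0.268

Compute the likelihood of the observed sequence for each case: P(data | bag A) = (3/9)(2/8)(6/7) = 1/14; P(data | bag B) = (4/8)(3/7)(4/6) = 1/7; P(data | bag C) = (1/5)(0/4) = 0; P(data | bag D) = (3/6)(2/5)(3/4) = 3/20.
Weighting by the prior gives 3/11 · 1/14 = 3/154, 2/11 · 1/7 = 2/77, 4/11 · 0 = 0, 2/11 · 3/20 = 3/110; summing to 4/55.
Therefore the posterior P(bag A | data) = (3/154) / (4/55) = 15/56.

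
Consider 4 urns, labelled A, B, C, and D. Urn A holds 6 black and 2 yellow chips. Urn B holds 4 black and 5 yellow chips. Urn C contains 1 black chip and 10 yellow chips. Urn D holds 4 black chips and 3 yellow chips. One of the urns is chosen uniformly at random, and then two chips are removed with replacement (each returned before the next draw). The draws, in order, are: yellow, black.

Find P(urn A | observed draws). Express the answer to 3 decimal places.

0.246

Under each hypothesis, the probability of the observed sequence is: P(data | urn A) = (2/8)(6/8) = 0.1875; P(data | urn B) = (5/9)(4/9) = 0.24691; P(data | urn C) = (10/11)(1/11) = 0.082645; P(data | urn D) = (3/7)(4/7) = 0.2449.
The prior-weighted likelihoods are 1/4 · 0.1875 = 0.046875, 1/4 · 0.24691 = 0.061728, 1/4 · 0.082645 = 0.020661, 1/4 · 0.2449 = 0.061224; these sum to 0.19049.
By Bayes' rule, P(urn A | data) = (0.046875) / (0.19049) = 0.24608.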